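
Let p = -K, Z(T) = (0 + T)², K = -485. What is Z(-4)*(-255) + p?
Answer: -3595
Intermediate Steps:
Z(T) = T²
p = 485 (p = -1*(-485) = 485)
Z(-4)*(-255) + p = (-4)²*(-255) + 485 = 16*(-255) + 485 = -4080 + 485 = -3595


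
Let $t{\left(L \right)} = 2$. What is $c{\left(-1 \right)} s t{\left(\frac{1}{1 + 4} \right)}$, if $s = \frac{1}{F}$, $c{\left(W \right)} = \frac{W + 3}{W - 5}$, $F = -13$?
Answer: $\frac{2}{39} \approx 0.051282$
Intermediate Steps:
$c{\left(W \right)} = \frac{3 + W}{-5 + W}$
$s = - \frac{1}{13}$ ($s = \frac{1}{-13} = - \frac{1}{13} \approx -0.076923$)
$c{\left(-1 \right)} s t{\left(\frac{1}{1 + 4} \right)} = \frac{3 - 1}{-5 - 1} \left(- \frac{1}{13}\right) 2 = \frac{1}{-6} \cdot 2 \left(- \frac{1}{13}\right) 2 = \left(- \frac{1}{6}\right) 2 \left(- \frac{1}{13}\right) 2 = \left(- \frac{1}{3}\right) \left(- \frac{1}{13}\right) 2 = \frac{1}{39} \cdot 2 = \frac{2}{39}$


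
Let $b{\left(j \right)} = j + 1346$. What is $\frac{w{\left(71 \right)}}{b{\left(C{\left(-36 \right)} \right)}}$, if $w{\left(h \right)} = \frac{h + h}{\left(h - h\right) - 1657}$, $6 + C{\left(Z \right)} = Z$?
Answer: $- \frac{71}{1080364} \approx -6.5719 \cdot 10^{-5}$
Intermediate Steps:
$C{\left(Z \right)} = -6 + Z$
$w{\left(h \right)} = - \frac{2 h}{1657}$ ($w{\left(h \right)} = \frac{2 h}{0 - 1657} = \frac{2 h}{-1657} = - \frac{2 h}{1657}$)
$b{\left(j \right)} = 1346 + j$
$\frac{w{\left(71 \right)}}{b{\left(C{\left(-36 \right)} \right)}} = \frac{\left(- \frac{2}{1657}\right) 71}{1346 - 42} = - \frac{142}{1657 \left(1346 - 42\right)} = - \frac{142}{1657 \cdot 1304} = \left(- \frac{142}{1657}\right) \frac{1}{1304} = - \frac{71}{1080364}$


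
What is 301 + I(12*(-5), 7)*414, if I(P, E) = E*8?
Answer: 23485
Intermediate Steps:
I(P, E) = 8*E
301 + I(12*(-5), 7)*414 = 301 + (8*7)*414 = 301 + 56*414 = 301 + 23184 = 23485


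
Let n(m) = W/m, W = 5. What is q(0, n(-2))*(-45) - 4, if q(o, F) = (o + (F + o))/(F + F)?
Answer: -53/2 ≈ -26.500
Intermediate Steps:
n(m) = 5/m
q(o, F) = (F + 2*o)/(2*F) (q(o, F) = (F + 2*o)/((2*F)) = (F + 2*o)*(1/(2*F)) = (F + 2*o)/(2*F))
q(0, n(-2))*(-45) - 4 = ((0 + (5/(-2))/2)/((5/(-2))))*(-45) - 4 = ((0 + (5*(-½))/2)/((5*(-½))))*(-45) - 4 = ((0 + (½)*(-5/2))/(-5/2))*(-45) - 4 = -2*(0 - 5/4)/5*(-45) - 4 = -⅖*(-5/4)*(-45) - 4 = (½)*(-45) - 4 = -45/2 - 4 = -53/2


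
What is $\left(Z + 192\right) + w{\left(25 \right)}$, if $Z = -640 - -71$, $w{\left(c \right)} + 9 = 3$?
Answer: $-383$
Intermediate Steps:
$w{\left(c \right)} = -6$ ($w{\left(c \right)} = -9 + 3 = -6$)
$Z = -569$ ($Z = -640 + 71 = -569$)
$\left(Z + 192\right) + w{\left(25 \right)} = \left(-569 + 192\right) - 6 = -377 - 6 = -383$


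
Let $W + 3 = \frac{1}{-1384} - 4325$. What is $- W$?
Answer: $\frac{5989953}{1384} \approx 4328.0$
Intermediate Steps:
$W = - \frac{5989953}{1384}$ ($W = -3 + \left(\frac{1}{-1384} - 4325\right) = -3 - \frac{5985801}{1384} = - \frac{5989953}{1384} \approx -4328.0$)
$- W = \left(-1\right) \left(- \frac{5989953}{1384}\right) = \frac{5989953}{1384}$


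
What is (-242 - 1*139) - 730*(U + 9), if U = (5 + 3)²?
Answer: -53671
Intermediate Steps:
U = 64 (U = 8² = 64)
(-242 - 1*139) - 730*(U + 9) = (-242 - 1*139) - 730*(64 + 9) = (-242 - 139) - 730*73 = -381 - 73*730 = -381 - 53290 = -53671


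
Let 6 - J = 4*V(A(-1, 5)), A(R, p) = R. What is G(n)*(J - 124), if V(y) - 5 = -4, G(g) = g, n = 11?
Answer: -1342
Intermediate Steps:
V(y) = 1 (V(y) = 5 - 4 = 1)
J = 2 (J = 6 - 4 = 2)
G(n)*(J - 124) = 11*(2 - 124) = 11*(-122) = -1342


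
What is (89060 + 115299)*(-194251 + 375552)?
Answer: 37050491059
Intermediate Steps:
(89060 + 115299)*(-194251 + 375552) = 204359*181301 = 37050491059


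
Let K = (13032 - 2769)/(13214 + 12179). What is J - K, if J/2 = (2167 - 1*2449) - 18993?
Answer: -978910413/25393 ≈ -38550.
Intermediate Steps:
J = -38550 (J = 2*((2167 - 1*2449) - 18993) = 2*((2167 - 2449) - 18993) = 2*(-282 - 18993) = 2*(-19275) = -38550)
K = 10263/25393 ≈ 0.40417
J - K = -38550 - 1*10263/25393 = -38550 - 10263/25393 = -978910413/25393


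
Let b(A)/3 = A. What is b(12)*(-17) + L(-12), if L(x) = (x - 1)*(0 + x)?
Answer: -456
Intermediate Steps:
L(x) = x*(-1 + x) (L(x) = (-1 + x)*x = x*(-1 + x))
b(A) = 3*A
b(12)*(-17) + L(-12) = (3*12)*(-17) - 12*(-1 - 12) = 36*(-17) - 12*(-13) = -612 + 156 = -456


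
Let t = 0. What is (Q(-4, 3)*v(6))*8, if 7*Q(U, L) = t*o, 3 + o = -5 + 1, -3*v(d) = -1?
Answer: 0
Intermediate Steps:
v(d) = 1/3 (v(d) = -1/3*(-1) = 1/3)
o = -7 (o = -3 + (-5 + 1) = -3 - 4 = -7)
Q(U, L) = 0 (Q(U, L) = (0*(-7))/7 = (1/7)*0 = 0)
(Q(-4, 3)*v(6))*8 = (0*(1/3))*8 = 0*8 = 0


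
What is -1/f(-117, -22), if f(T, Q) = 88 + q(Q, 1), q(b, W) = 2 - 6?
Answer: -1/84 ≈ -0.011905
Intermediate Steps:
q(b, W) = -4
f(T, Q) = 84 (f(T, Q) = 88 - 4 = 84)
-1/f(-117, -22) = -1/84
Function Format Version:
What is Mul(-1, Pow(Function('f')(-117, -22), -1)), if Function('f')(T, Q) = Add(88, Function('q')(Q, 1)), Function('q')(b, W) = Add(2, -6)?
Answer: Rational(-1, 84) ≈ -0.011905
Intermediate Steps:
Function('q')(b, W) = -4
Function('f')(T, Q) = 84 (Function('f')(T, Q) = Add(88, -4) = 84)
Mul(-1, Pow(Function('f')(-117, -22), -1)) = Mul(-1, Pow(84, -1)) = Mul(-1, Rational(1, 84)) = Rational(-1, 84)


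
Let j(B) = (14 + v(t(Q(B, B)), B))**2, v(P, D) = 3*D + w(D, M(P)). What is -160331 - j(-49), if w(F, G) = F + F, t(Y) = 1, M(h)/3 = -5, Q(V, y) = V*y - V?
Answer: -213692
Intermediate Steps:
Q(V, y) = -V + V*y
M(h) = -15 (M(h) = 3*(-5) = -15)
w(F, G) = 2*F
v(P, D) = 5*D (v(P, D) = 3*D + 2*D = 5*D)
j(B) = (14 + 5*B)**2
-160331 - j(-49) = -160331 - (14 + 5*(-49))**2 = -160331 - (14 - 245)**2 = -160331 - 1*(-231)**2 = -160331 - 1*53361 = -160331 - 53361 = -213692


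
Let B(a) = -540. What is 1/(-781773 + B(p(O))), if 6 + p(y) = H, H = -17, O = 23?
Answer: -1/782313 ≈ -1.2783e-6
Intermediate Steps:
p(y) = -23 (p(y) = -6 - 17 = -23)
1/(-781773 + B(p(O))) = 1/(-781773 - 540) = 1/(-782313) = -1/782313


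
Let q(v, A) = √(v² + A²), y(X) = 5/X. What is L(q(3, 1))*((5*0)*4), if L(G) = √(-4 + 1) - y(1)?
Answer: 0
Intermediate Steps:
q(v, A) = √(A² + v²)
L(G) = -5 + I*√3 (L(G) = √(-4 + 1) - 5/1 = √(-3) - 5 = I*√3 - 1*5 = I*√3 - 5 = -5 + I*√3)
L(q(3, 1))*((5*0)*4) = (-5 + I*√3)*((5*0)*4) = (-5 + I*√3)*(0*4) = (-5 + I*√3)*0 = 0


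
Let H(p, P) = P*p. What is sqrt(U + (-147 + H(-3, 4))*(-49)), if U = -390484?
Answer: I*sqrt(382693) ≈ 618.62*I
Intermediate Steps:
sqrt(U + (-147 + H(-3, 4))*(-49)) = sqrt(-390484 + (-147 + 4*(-3))*(-49)) = sqrt(-390484 + (-147 - 12)*(-49)) = sqrt(-390484 - 159*(-49)) = sqrt(-390484 + 7791) = sqrt(-382693) = I*sqrt(382693)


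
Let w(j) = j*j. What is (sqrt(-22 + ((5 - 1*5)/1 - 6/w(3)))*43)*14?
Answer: 1204*I*sqrt(51)/3 ≈ 2866.1*I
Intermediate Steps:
w(j) = j**2
(sqrt(-22 + ((5 - 1*5)/1 - 6/w(3)))*43)*14 = (sqrt(-22 + ((5 - 1*5)/1 - 6/(3**2)))*43)*14 = (sqrt(-22 + ((5 - 5)*1 - 6/9))*43)*14 = (sqrt(-22 + (0*1 - 6*1/9))*43)*14 = (sqrt(-22 + (0 - 2/3))*43)*14 = (sqrt(-22 - 2/3)*43)*14 = (sqrt(-68/3)*43)*14 = ((2*I*sqrt(51)/3)*43)*14 = (86*I*sqrt(51)/3)*14 = 1204*I*sqrt(51)/3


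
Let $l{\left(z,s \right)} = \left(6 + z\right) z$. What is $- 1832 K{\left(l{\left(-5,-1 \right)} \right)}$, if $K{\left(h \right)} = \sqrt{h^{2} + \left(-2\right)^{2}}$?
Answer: $- 1832 \sqrt{29} \approx -9865.6$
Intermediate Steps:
$l{\left(z,s \right)} = z \left(6 + z\right)$
$K{\left(h \right)} = \sqrt{4 + h^{2}}$ ($K{\left(h \right)} = \sqrt{h^{2} + 4} = \sqrt{4 + h^{2}}$)
$- 1832 K{\left(l{\left(-5,-1 \right)} \right)} = - 1832 \sqrt{4 + \left(- 5 \left(6 - 5\right)\right)^{2}} = - 1832 \sqrt{4 + \left(\left(-5\right) 1\right)^{2}} = - 1832 \sqrt{4 + \left(-5\right)^{2}} = - 1832 \sqrt{4 + 25} = - 1832 \sqrt{29}$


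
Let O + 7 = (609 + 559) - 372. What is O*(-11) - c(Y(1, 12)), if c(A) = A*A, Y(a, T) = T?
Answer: -8823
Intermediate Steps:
c(A) = A**2
O = 789 (O = -7 + ((609 + 559) - 372) = -7 + (1168 - 372) = -7 + 796 = 789)
O*(-11) - c(Y(1, 12)) = 789*(-11) - 1*12**2 = -8679 - 1*144 = -8679 - 144 = -8823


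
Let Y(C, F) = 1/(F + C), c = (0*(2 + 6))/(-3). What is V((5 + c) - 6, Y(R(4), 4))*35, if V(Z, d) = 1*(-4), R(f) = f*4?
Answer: -140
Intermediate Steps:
R(f) = 4*f
c = 0 (c = (0*8)*(-⅓) = 0*(-⅓) = 0)
Y(C, F) = 1/(C + F)
V(Z, d) = -4
V((5 + c) - 6, Y(R(4), 4))*35 = -4*35 = -140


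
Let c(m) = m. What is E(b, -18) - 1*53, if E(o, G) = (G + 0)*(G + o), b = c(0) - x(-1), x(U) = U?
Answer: 253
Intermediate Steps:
b = 1 (b = 0 - 1*(-1) = 0 + 1 = 1)
E(o, G) = G*(G + o)
E(b, -18) - 1*53 = -18*(-18 + 1) - 1*53 = -18*(-17) - 53 = 306 - 53 = 253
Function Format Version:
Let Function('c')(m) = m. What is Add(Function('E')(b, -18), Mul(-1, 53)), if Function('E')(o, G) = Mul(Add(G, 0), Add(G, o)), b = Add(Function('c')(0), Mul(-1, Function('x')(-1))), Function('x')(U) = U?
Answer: 253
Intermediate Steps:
b = 1 (b = Add(0, Mul(-1, -1)) = Add(0, 1) = 1)
Function('E')(o, G) = Mul(G, Add(G, o))
Add(Function('E')(b, -18), Mul(-1, 53)) = Add(Mul(-18, Add(-18, 1)), Mul(-1, 53)) = Add(Mul(-18, -17), -53) = Add(306, -53) = 253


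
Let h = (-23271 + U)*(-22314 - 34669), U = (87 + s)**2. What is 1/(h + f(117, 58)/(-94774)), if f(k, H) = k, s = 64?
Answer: 94774/2538238215623 ≈ 3.7339e-8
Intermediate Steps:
U = 22801 (U = (87 + 64)**2 = 151**2 = 22801)
h = 26782010 (h = (-23271 + 22801)*(-22314 - 34669) = -470*(-56983) = 26782010)
1/(h + f(117, 58)/(-94774)) = 1/(26782010 + 117/(-94774)) = 1/(26782010 + 117*(-1/94774)) = 1/(26782010 - 117/94774) = 1/(2538238215623/94774) = 94774/2538238215623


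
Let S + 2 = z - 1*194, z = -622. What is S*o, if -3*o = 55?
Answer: 44990/3 ≈ 14997.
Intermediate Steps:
o = -55/3 (o = -⅓*55 = -55/3 ≈ -18.333)
S = -818 (S = -2 + (-622 - 1*194) = -2 + (-622 - 194) = -2 - 816 = -818)
S*o = -818*(-55/3) = 44990/3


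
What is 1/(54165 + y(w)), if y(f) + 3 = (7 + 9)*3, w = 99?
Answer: 1/54210 ≈ 1.8447e-5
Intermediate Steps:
y(f) = 45 (y(f) = -3 + (7 + 9)*3 = -3 + 16*3 = -3 + 48 = 45)
1/(54165 + y(w)) = 1/(54165 + 45) = 1/54210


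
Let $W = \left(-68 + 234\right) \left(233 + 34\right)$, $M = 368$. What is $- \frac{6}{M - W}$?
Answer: $\frac{3}{21977} \approx 0.00013651$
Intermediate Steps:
$W = 44322$ ($W = 166 \cdot 267 = 44322$)
$- \frac{6}{M - W} = - \frac{6}{368 - 44322} = - \frac{6}{-43954} = \left(-6\right) \left(- \frac{1}{43954}\right) = \frac{3}{21977}$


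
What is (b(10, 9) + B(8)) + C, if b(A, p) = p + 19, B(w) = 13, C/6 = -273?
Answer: -1597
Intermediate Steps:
C = -1638 (C = 6*(-273) = -1638)
b(A, p) = 19 + p
(b(10, 9) + B(8)) + C = ((19 + 9) + 13) - 1638 = (28 + 13) - 1638 = 41 - 1638 = -1597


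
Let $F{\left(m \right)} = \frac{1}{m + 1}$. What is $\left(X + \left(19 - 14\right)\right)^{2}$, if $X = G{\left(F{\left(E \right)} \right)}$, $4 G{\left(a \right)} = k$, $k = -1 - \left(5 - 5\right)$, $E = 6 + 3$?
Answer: $\frac{361}{16} \approx 22.563$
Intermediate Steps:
$E = 9$
$F{\left(m \right)} = \frac{1}{1 + m}$
$k = -1$ ($k = -1 - 0 = -1 + 0 = -1$)
$G{\left(a \right)} = - \frac{1}{4}$ ($G{\left(a \right)} = \frac{1}{4} \left(-1\right) = - \frac{1}{4}$)
$X = - \frac{1}{4} \approx -0.25$
$\left(X + \left(19 - 14\right)\right)^{2} = \left(- \frac{1}{4} + \left(19 - 14\right)\right)^{2} = \left(- \frac{1}{4} + 5\right)^{2} = \left(\frac{19}{4}\right)^{2} = \frac{361}{16}$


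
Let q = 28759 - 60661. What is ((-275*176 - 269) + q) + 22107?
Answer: -58464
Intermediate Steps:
q = -31902
((-275*176 - 269) + q) + 22107 = ((-275*176 - 269) - 31902) + 22107 = ((-48400 - 269) - 31902) + 22107 = (-48669 - 31902) + 22107 = -80571 + 22107 = -58464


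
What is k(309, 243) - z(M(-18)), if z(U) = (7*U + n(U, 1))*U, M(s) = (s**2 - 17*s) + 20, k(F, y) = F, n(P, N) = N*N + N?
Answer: -2958491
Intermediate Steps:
n(P, N) = N + N**2 (n(P, N) = N**2 + N = N + N**2)
M(s) = 20 + s**2 - 17*s
z(U) = U*(2 + 7*U) (z(U) = (7*U + 1*(1 + 1))*U = (7*U + 1*2)*U = (7*U + 2)*U = (2 + 7*U)*U = U*(2 + 7*U))
k(309, 243) - z(M(-18)) = 309 - (20 + (-18)**2 - 17*(-18))*(2 + 7*(20 + (-18)**2 - 17*(-18))) = 309 - (20 + 324 + 306)*(2 + 7*(20 + 324 + 306)) = 309 - 650*(2 + 7*650) = 309 - 650*(2 + 4550) = 309 - 650*4552 = 309 - 1*2958800 = 309 - 2958800 = -2958491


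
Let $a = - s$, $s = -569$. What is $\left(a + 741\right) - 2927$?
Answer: $-1617$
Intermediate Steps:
$a = 569$ ($a = \left(-1\right) \left(-569\right) = 569$)
$\left(a + 741\right) - 2927 = \left(569 + 741\right) - 2927 = 1310 - 2927 = -1617$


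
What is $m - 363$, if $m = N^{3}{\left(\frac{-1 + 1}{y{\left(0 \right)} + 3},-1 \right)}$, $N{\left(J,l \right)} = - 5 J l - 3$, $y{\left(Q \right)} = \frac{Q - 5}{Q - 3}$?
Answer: $-390$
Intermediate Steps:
$y{\left(Q \right)} = \frac{-5 + Q}{-3 + Q}$
$N{\left(J,l \right)} = -3 - 5 J l$ ($N{\left(J,l \right)} = - 5 J l - 3 = -3 - 5 J l$)
$m = -27$ ($m = \left(-3 - 5 \frac{-1 + 1}{\frac{-5 + 0}{-3 + 0} + 3} \left(-1\right)\right)^{3} = \left(-3 - 5 \frac{0}{\frac{1}{-3} \left(-5\right) + 3} \left(-1\right)\right)^{3} = \left(-3 - 5 \frac{0}{\left(- \frac{1}{3}\right) \left(-5\right) + 3} \left(-1\right)\right)^{3} = \left(-3 - 5 \frac{0}{\frac{5}{3} + 3} \left(-1\right)\right)^{3} = \left(-3 - 5 \frac{0}{\frac{14}{3}} \left(-1\right)\right)^{3} = \left(-3 - 5 \cdot 0 \cdot \frac{3}{14} \left(-1\right)\right)^{3} = \left(-3 - 0 \left(-1\right)\right)^{3} = \left(-3 + 0\right)^{3} = \left(-3\right)^{3} = -27$)
$m - 363 = -27 - 363 = -390$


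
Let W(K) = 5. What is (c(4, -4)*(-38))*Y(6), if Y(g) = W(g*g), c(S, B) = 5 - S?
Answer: -190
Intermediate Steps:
Y(g) = 5
(c(4, -4)*(-38))*Y(6) = ((5 - 1*4)*(-38))*5 = ((5 - 4)*(-38))*5 = (1*(-38))*5 = -38*5 = -190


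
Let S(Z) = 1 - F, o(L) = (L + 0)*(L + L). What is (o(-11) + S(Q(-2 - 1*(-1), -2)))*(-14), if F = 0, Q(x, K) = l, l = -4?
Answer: -3402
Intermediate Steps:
Q(x, K) = -4
o(L) = 2*L² (o(L) = L*(2*L) = 2*L²)
S(Z) = 1 (S(Z) = 1 - 1*0 = 1 + 0 = 1)
(o(-11) + S(Q(-2 - 1*(-1), -2)))*(-14) = (2*(-11)² + 1)*(-14) = (2*121 + 1)*(-14) = (242 + 1)*(-14) = 243*(-14) = -3402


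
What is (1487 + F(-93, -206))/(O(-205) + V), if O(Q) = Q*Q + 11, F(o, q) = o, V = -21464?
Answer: 697/10286 ≈ 0.067762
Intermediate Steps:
O(Q) = 11 + Q² (O(Q) = Q² + 11 = 11 + Q²)
(1487 + F(-93, -206))/(O(-205) + V) = (1487 - 93)/((11 + (-205)²) - 21464) = 1394/((11 + 42025) - 21464) = 1394/(42036 - 21464) = 1394/20572 = 1394*(1/20572) = 697/10286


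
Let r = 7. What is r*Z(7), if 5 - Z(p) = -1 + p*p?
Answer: -301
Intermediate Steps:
Z(p) = 6 - p**2 (Z(p) = 5 - (-1 + p*p) = 5 - (-1 + p**2) = 5 + (1 - p**2) = 6 - p**2)
r*Z(7) = 7*(6 - 1*7**2) = 7*(6 - 1*49) = 7*(6 - 49) = 7*(-43) = -301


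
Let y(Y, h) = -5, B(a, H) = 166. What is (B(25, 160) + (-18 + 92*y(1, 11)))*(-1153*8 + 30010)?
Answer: -6485232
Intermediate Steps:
(B(25, 160) + (-18 + 92*y(1, 11)))*(-1153*8 + 30010) = (166 + (-18 + 92*(-5)))*(-1153*8 + 30010) = (166 + (-18 - 460))*(-9224 + 30010) = (166 - 478)*20786 = -312*20786 = -6485232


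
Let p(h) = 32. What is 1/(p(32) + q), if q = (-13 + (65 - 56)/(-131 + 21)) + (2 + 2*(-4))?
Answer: 110/1421 ≈ 0.077410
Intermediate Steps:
q = -2099/110 (q = (-13 + 9/(-110)) + (2 - 8) = (-13 + 9*(-1/110)) - 6 = (-13 - 9/110) - 6 = -1439/110 - 6 = -2099/110 ≈ -19.082)
1/(p(32) + q) = 1/(32 - 2099/110) = 1/(1421/110) = 110/1421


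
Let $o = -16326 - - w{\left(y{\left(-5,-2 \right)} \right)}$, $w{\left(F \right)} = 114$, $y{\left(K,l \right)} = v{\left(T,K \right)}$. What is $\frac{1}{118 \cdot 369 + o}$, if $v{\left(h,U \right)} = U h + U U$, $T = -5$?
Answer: $\frac{1}{27330} \approx 3.659 \cdot 10^{-5}$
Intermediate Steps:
$v{\left(h,U \right)} = U^{2} + U h$ ($v{\left(h,U \right)} = U h + U^{2} = U^{2} + U h$)
$y{\left(K,l \right)} = K \left(-5 + K\right)$ ($y{\left(K,l \right)} = K \left(K - 5\right) = K \left(-5 + K\right)$)
$o = -16212$ ($o = -16326 - \left(-1\right) 114 = -16326 - -114 = -16326 + 114 = -16212$)
$\frac{1}{118 \cdot 369 + o} = \frac{1}{118 \cdot 369 - 16212} = \frac{1}{43542 - 16212} = \frac{1}{27330}$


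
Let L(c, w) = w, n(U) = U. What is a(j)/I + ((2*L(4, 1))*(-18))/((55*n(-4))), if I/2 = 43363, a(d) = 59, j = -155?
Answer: 783779/4769930 ≈ 0.16432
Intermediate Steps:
I = 86726 (I = 2*43363 = 86726)
a(j)/I + ((2*L(4, 1))*(-18))/((55*n(-4))) = 59/86726 + ((2*1)*(-18))/((55*(-4))) = 59*(1/86726) + (2*(-18))/(-220) = 59/86726 - 36*(-1/220) = 59/86726 + 9/55 = 783779/4769930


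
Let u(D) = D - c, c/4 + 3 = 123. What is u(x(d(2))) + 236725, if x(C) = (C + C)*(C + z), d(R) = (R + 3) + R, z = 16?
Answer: 236567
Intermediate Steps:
c = 480 (c = -12 + 4*123 = -12 + 492 = 480)
d(R) = 3 + 2*R (d(R) = (3 + R) + R = 3 + 2*R)
x(C) = 2*C*(16 + C) (x(C) = (C + C)*(C + 16) = (2*C)*(16 + C) = 2*C*(16 + C))
u(D) = -480 + D (u(D) = D - 1*480 = D - 480 = -480 + D)
u(x(d(2))) + 236725 = (-480 + 2*(3 + 2*2)*(16 + (3 + 2*2))) + 236725 = (-480 + 2*(3 + 4)*(16 + (3 + 4))) + 236725 = (-480 + 2*7*(16 + 7)) + 236725 = (-480 + 2*7*23) + 236725 = (-480 + 322) + 236725 = -158 + 236725 = 236567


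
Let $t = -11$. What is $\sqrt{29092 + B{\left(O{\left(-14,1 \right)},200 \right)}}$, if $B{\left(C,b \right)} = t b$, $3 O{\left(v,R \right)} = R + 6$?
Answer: $18 \sqrt{83} \approx 163.99$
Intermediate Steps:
$O{\left(v,R \right)} = 2 + \frac{R}{3}$ ($O{\left(v,R \right)} = \frac{R + 6}{3} = \frac{6 + R}{3} = 2 + \frac{R}{3}$)
$B{\left(C,b \right)} = - 11 b$
$\sqrt{29092 + B{\left(O{\left(-14,1 \right)},200 \right)}} = \sqrt{29092 - 2200} = \sqrt{26892} = 18 \sqrt{83}$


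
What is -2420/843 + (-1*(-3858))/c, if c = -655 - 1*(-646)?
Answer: -121262/281 ≈ -431.54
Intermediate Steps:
c = -9 (c = -655 + 646 = -9)
-2420/843 + (-1*(-3858))/c = -2420/843 - 1*(-3858)/(-9) = -2420*1/843 + 3858*(-⅑) = -2420/843 - 1286/3 = -121262/281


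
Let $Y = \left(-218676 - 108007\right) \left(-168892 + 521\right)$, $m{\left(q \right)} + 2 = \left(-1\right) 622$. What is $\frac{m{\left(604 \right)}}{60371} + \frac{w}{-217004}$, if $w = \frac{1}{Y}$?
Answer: $- \frac{7448111256802113299}{720592828019866566212} \approx -0.010336$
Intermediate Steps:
$m{\left(q \right)} = -624$ ($m{\left(q \right)} = -2 - 622 = -624$)
$Y = 55003943393$ ($Y = \left(-326683\right) \left(-168371\right) = 55003943393$)
$w = \frac{1}{55003943393} \approx 1.8181 \cdot 10^{-11}$
$\frac{m{\left(604 \right)}}{60371} + \frac{w}{-217004} = - \frac{624}{60371} + \frac{1}{55003943393 \left(-217004\right)} = \left(-624\right) \frac{1}{60371} + \frac{1}{55003943393} \left(- \frac{1}{217004}\right) = - \frac{624}{60371} - \frac{1}{11936075732054572} = - \frac{7448111256802113299}{720592828019866566212}$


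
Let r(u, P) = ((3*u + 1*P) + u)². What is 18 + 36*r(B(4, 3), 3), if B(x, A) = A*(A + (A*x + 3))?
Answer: 1726614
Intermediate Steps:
B(x, A) = A*(3 + A + A*x) (B(x, A) = A*(A + (3 + A*x)) = A*(3 + A + A*x))
r(u, P) = (P + 4*u)² (r(u, P) = ((3*u + P) + u)² = ((P + 3*u) + u)² = (P + 4*u)²)
18 + 36*r(B(4, 3), 3) = 18 + 36*(3 + 4*(3*(3 + 3 + 3*4)))² = 18 + 36*(3 + 4*(3*(3 + 3 + 12)))² = 18 + 36*(3 + 4*(3*18))² = 18 + 36*(3 + 4*54)² = 18 + 36*(3 + 216)² = 18 + 36*219² = 18 + 36*47961 = 18 + 1726596 = 1726614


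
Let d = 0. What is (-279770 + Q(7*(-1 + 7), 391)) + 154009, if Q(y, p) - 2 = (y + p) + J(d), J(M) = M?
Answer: -125326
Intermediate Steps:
Q(y, p) = 2 + p + y (Q(y, p) = 2 + ((y + p) + 0) = 2 + ((p + y) + 0) = 2 + (p + y) = 2 + p + y)
(-279770 + Q(7*(-1 + 7), 391)) + 154009 = (-279770 + (2 + 391 + 7*(-1 + 7))) + 154009 = (-279770 + (2 + 391 + 7*6)) + 154009 = (-279770 + (2 + 391 + 42)) + 154009 = (-279770 + 435) + 154009 = -279335 + 154009 = -125326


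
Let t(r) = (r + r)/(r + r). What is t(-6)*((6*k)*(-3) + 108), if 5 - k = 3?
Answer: 72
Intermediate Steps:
k = 2 (k = 5 - 1*3 = 5 - 3 = 2)
t(r) = 1 (t(r) = (2*r)/((2*r)) = (2*r)*(1/(2*r)) = 1)
t(-6)*((6*k)*(-3) + 108) = 1*((6*2)*(-3) + 108) = 1*(12*(-3) + 108) = 1*(-36 + 108) = 1*72 = 72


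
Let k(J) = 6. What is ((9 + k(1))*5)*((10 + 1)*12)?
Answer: 9900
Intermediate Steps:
((9 + k(1))*5)*((10 + 1)*12) = ((9 + 6)*5)*((10 + 1)*12) = (15*5)*(11*12) = 75*132 = 9900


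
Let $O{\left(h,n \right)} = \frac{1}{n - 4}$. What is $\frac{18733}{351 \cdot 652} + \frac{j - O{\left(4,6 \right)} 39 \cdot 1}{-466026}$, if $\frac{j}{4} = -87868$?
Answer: $\frac{285799993}{341830071} \approx 0.83609$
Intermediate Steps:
$O{\left(h,n \right)} = \frac{1}{-4 + n}$
$j = -351472$ ($j = 4 \left(-87868\right) = -351472$)
$\frac{18733}{351 \cdot 652} + \frac{j - O{\left(4,6 \right)} 39 \cdot 1}{-466026} = \frac{18733}{351 \cdot 652} + \frac{-351472 - \frac{1}{-4 + 6} \cdot 39 \cdot 1}{-466026} = \frac{18733}{228852} + \left(-351472 - \frac{1}{2} \cdot 39 \cdot 1\right) \left(- \frac{1}{466026}\right) = 18733 \cdot \frac{1}{228852} + \left(-351472 - \frac{1}{2} \cdot 39 \cdot 1\right) \left(- \frac{1}{466026}\right) = \frac{1441}{17604} + \left(-351472 - \frac{39}{2} \cdot 1\right) \left(- \frac{1}{466026}\right) = \frac{1441}{17604} + \left(-351472 - \frac{39}{2}\right) \left(- \frac{1}{466026}\right) = \frac{1441}{17604} - - \frac{702983}{932052} = \frac{1441}{17604} + \frac{702983}{932052} = \frac{285799993}{341830071}$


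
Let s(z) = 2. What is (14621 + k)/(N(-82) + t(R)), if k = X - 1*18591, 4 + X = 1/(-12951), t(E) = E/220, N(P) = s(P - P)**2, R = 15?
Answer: -2264560100/2318229 ≈ -976.85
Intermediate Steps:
N(P) = 4 (N(P) = 2**2 = 4)
t(E) = E/220 (t(E) = E*(1/220) = E/220)
X = -51805/12951 (X = -4 + 1/(-12951) = -4 - 1/12951 = -51805/12951 ≈ -4.0001)
k = -240823846/12951 (k = -51805/12951 - 1*18591 = -51805/12951 - 18591 = -240823846/12951 ≈ -18595.)
(14621 + k)/(N(-82) + t(R)) = (14621 - 240823846/12951)/(4 + (1/220)*15) = -51467275/(12951*(4 + 3/44)) = -51467275/(12951*179/44) = -51467275/12951*44/179 = -2264560100/2318229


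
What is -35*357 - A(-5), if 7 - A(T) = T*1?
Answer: -12507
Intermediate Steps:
A(T) = 7 - T
-35*357 - A(-5) = -35*357 - (7 - 1*(-5)) = -12495 - (7 + 5) = -12495 - 1*12 = -12495 - 12 = -12507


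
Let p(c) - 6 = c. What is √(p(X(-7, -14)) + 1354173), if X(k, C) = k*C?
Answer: √1354277 ≈ 1163.7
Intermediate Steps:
X(k, C) = C*k
p(c) = 6 + c
√(p(X(-7, -14)) + 1354173) = √((6 - 14*(-7)) + 1354173) = √((6 + 98) + 1354173) = √(104 + 1354173) = √1354277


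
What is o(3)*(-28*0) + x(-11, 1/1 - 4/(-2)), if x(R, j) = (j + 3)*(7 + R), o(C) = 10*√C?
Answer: -24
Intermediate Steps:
x(R, j) = (3 + j)*(7 + R)
o(3)*(-28*0) + x(-11, 1/1 - 4/(-2)) = (10*√3)*(-28*0) + (21 + 3*(-11) + 7*(1/1 - 4/(-2)) - 11*(1/1 - 4/(-2))) = (10*√3)*0 + (21 - 33 + 7*(1*1 - 4*(-½)) - 11*(1*1 - 4*(-½))) = 0 + (21 - 33 + 7*(1 + 2) - 11*(1 + 2)) = 0 + (21 - 33 + 7*3 - 11*3) = 0 + (21 - 33 + 21 - 33) = 0 - 24 = -24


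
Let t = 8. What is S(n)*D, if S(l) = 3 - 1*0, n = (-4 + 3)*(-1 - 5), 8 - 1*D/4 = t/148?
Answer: 3528/37 ≈ 95.351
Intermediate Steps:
D = 1176/37 (D = 32 - 32/148 = 32 - 4*2/37 = 32 - 8/37 = 1176/37 ≈ 31.784)
n = 6 (n = -1*(-6) = 6)
S(l) = 3 (S(l) = 3 + 0 = 3)
S(n)*D = 3*(1176/37) = 3528/37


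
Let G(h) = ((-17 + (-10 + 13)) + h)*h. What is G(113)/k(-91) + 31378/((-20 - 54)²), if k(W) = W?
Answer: -29202307/249158 ≈ -117.20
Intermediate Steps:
G(h) = h*(-14 + h) (G(h) = ((-17 + 3) + h)*h = (-14 + h)*h = h*(-14 + h))
G(113)/k(-91) + 31378/((-20 - 54)²) = (113*(-14 + 113))/(-91) + 31378/((-20 - 54)²) = (113*99)*(-1/91) + 31378/((-74)²) = 11187*(-1/91) + 31378/5476 = -11187/91 + 31378*(1/5476) = -11187/91 + 15689/2738 = -29202307/249158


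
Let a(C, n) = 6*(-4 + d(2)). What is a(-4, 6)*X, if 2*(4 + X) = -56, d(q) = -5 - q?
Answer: 2112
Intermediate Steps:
a(C, n) = -66 (a(C, n) = 6*(-4 + (-5 - 1*2)) = 6*(-4 + (-5 - 2)) = 6*(-4 - 7) = 6*(-11) = -66)
X = -32 (X = -4 + (½)*(-56) = -4 - 28 = -32)
a(-4, 6)*X = -66*(-32) = 2112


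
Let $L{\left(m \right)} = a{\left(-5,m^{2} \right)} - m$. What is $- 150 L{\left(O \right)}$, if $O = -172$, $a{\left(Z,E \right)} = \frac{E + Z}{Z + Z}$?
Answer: $417885$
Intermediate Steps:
$a{\left(Z,E \right)} = \frac{E + Z}{2 Z}$
$L{\left(m \right)} = \frac{1}{2} - m - \frac{m^{2}}{10}$ ($L{\left(m \right)} = \frac{m^{2} - 5}{2 \left(-5\right)} - m = \frac{1}{2} \left(- \frac{1}{5}\right) \left(-5 + m^{2}\right) - m = \left(\frac{1}{2} - \frac{m^{2}}{10}\right) - m = \frac{1}{2} - m - \frac{m^{2}}{10}$)
$- 150 L{\left(O \right)} = - 150 \left(\frac{1}{2} - -172 - \frac{\left(-172\right)^{2}}{10}\right) = - 150 \left(\frac{1}{2} + 172 - \frac{14792}{5}\right) = \left(-150\right) \left(- \frac{27859}{10}\right) = 417885$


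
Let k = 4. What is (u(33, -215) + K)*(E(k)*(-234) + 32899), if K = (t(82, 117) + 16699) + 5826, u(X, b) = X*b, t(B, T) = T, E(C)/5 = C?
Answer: 438720793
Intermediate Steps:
E(C) = 5*C
K = 22642 (K = (117 + 16699) + 5826 = 16816 + 5826 = 22642)
(u(33, -215) + K)*(E(k)*(-234) + 32899) = (33*(-215) + 22642)*((5*4)*(-234) + 32899) = (-7095 + 22642)*(20*(-234) + 32899) = 15547*(-4680 + 32899) = 15547*28219 = 438720793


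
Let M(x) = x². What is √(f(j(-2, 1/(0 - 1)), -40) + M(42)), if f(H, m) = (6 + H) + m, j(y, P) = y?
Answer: 24*√3 ≈ 41.569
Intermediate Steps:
f(H, m) = 6 + H + m
√(f(j(-2, 1/(0 - 1)), -40) + M(42)) = √((6 - 2 - 40) + 42²) = √(-36 + 1764) = √1728 = 24*√3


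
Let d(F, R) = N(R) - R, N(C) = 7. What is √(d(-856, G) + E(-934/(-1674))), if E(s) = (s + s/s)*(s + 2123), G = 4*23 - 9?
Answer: 2*√566127457/837 ≈ 56.854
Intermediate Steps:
G = 83 (G = 92 - 9 = 83)
d(F, R) = 7 - R
E(s) = (1 + s)*(2123 + s) (E(s) = (s + 1)*(2123 + s) = (1 + s)*(2123 + s))
√(d(-856, G) + E(-934/(-1674))) = √((7 - 1*83) + (2123 + (-934/(-1674))² + 2124*(-934/(-1674)))) = √((7 - 83) + (2123 + (-934*(-1/1674))² + 2124*(-934*(-1/1674)))) = √(-76 + (2123 + (467/837)² + 2124*(467/837))) = √(-76 + (2123 + 218089/700569 + 110212/93)) = √(-76 + 2317753072/700569) = √(2264509828/700569) = 2*√566127457/837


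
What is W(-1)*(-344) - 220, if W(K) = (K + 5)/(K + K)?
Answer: 468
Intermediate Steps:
W(K) = (5 + K)/(2*K) (W(K) = (5 + K)/((2*K)) = (5 + K)*(1/(2*K)) = (5 + K)/(2*K))
W(-1)*(-344) - 220 = ((½)*(5 - 1)/(-1))*(-344) - 220 = ((½)*(-1)*4)*(-344) - 220 = -2*(-344) - 220 = 688 - 220 = 468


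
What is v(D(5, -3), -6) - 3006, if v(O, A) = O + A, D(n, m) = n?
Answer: -3007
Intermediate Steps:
v(O, A) = A + O
v(D(5, -3), -6) - 3006 = (-6 + 5) - 3006 = -1 - 3006 = -3007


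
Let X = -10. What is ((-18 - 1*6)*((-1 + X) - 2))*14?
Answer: 4368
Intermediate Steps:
((-18 - 1*6)*((-1 + X) - 2))*14 = ((-18 - 1*6)*((-1 - 10) - 2))*14 = ((-18 - 6)*(-11 - 2))*14 = -24*(-13)*14 = 312*14 = 4368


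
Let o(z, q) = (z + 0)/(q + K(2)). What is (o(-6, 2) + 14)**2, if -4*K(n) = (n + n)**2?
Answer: 289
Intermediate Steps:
K(n) = -n**2 (K(n) = -(n + n)**2/4 = -4*n**2/4 = -n**2)
o(z, q) = z/(-4 + q) (o(z, q) = (z + 0)/(q - 1*2**2) = z/(q - 1*4) = z/(q - 4) = z/(-4 + q))
(o(-6, 2) + 14)**2 = (-6/(-4 + 2) + 14)**2 = (-6/(-2) + 14)**2 = (-6*(-1/2) + 14)**2 = (3 + 14)**2 = 17**2 = 289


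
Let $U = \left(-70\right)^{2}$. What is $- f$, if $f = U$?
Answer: $-4900$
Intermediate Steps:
$U = 4900$
$f = 4900$
$- f = \left(-1\right) 4900 = -4900$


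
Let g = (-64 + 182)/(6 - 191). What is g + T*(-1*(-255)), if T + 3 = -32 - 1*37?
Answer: -3396718/185 ≈ -18361.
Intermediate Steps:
g = -118/185 (g = 118/(-185) = 118*(-1/185) = -118/185 ≈ -0.63784)
T = -72 (T = -3 + (-32 - 1*37) = -3 + (-32 - 37) = -3 - 69 = -72)
g + T*(-1*(-255)) = -118/185 - (-72)*(-255) = -118/185 - 72*255 = -118/185 - 18360 = -3396718/185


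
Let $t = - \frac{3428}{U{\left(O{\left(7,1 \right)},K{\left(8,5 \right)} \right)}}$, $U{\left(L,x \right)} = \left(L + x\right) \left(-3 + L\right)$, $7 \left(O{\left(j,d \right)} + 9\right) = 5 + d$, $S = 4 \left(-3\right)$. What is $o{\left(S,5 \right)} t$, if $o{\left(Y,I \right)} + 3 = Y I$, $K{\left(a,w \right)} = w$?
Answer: $\frac{881853}{143} \approx 6166.8$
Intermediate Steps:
$S = -12$
$O{\left(j,d \right)} = - \frac{58}{7} + \frac{d}{7}$ ($O{\left(j,d \right)} = -9 + \frac{5 + d}{7} = -9 + \left(\frac{5}{7} + \frac{d}{7}\right) = - \frac{58}{7} + \frac{d}{7}$)
$U{\left(L,x \right)} = \left(-3 + L\right) \left(L + x\right)$
$o{\left(Y,I \right)} = -3 + I Y$ ($o{\left(Y,I \right)} = -3 + Y I = -3 + I Y$)
$t = - \frac{41993}{429}$ ($t = - \frac{3428}{\left(- \frac{58}{7} + \frac{1}{7} \cdot 1\right)^{2} - 3 \left(- \frac{58}{7} + \frac{1}{7} \cdot 1\right) - 15 + \left(- \frac{58}{7} + \frac{1}{7} \cdot 1\right) 5} = - \frac{3428}{\left(- \frac{58}{7} + \frac{1}{7}\right)^{2} - 3 \left(- \frac{58}{7} + \frac{1}{7}\right) - 15 + \left(- \frac{58}{7} + \frac{1}{7}\right) 5} = - \frac{3428}{\left(- \frac{57}{7}\right)^{2} - - \frac{171}{7} - 15 - \frac{285}{7}} = - \frac{3428}{\frac{3249}{49} + \frac{171}{7} - 15 - \frac{285}{7}} = - \frac{3428}{\frac{1716}{49}} = \left(-3428\right) \frac{49}{1716} = - \frac{41993}{429} \approx -97.886$)
$o{\left(S,5 \right)} t = \left(-3 + 5 \left(-12\right)\right) \left(- \frac{41993}{429}\right) = \left(-3 - 60\right) \left(- \frac{41993}{429}\right) = \left(-63\right) \left(- \frac{41993}{429}\right) = \frac{881853}{143}$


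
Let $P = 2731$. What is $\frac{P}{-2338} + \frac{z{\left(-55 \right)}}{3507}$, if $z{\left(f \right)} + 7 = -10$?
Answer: $- \frac{8227}{7014} \approx -1.1729$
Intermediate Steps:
$z{\left(f \right)} = -17$ ($z{\left(f \right)} = -7 - 10 = -17$)
$\frac{P}{-2338} + \frac{z{\left(-55 \right)}}{3507} = \frac{2731}{-2338} - \frac{17}{3507} = 2731 \left(- \frac{1}{2338}\right) - \frac{17}{3507} = - \frac{2731}{2338} - \frac{17}{3507} = - \frac{8227}{7014}$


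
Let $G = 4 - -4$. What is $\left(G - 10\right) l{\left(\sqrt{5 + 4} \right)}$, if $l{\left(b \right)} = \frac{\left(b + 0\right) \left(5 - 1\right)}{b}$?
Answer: $-8$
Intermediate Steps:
$G = 8$ ($G = 4 + 4 = 8$)
$l{\left(b \right)} = 4$ ($l{\left(b \right)} = \frac{b 4}{b} = \frac{4 b}{b} = 4$)
$\left(G - 10\right) l{\left(\sqrt{5 + 4} \right)} = \left(8 - 10\right) 4 = \left(-2\right) 4 = -8$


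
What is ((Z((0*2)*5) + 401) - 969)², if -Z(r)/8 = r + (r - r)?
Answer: 322624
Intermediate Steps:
Z(r) = -8*r (Z(r) = -8*(r + (r - r)) = -8*(r + 0) = -8*r)
((Z((0*2)*5) + 401) - 969)² = ((-8*0*2*5 + 401) - 969)² = ((-0*5 + 401) - 969)² = ((-8*0 + 401) - 969)² = ((0 + 401) - 969)² = (401 - 969)² = (-568)² = 322624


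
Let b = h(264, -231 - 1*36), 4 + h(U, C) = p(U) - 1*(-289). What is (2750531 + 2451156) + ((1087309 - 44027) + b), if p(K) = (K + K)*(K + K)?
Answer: 6524038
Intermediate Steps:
p(K) = 4*K² (p(K) = (2*K)*(2*K) = 4*K²)
h(U, C) = 285 + 4*U² (h(U, C) = -4 + (4*U² - 1*(-289)) = -4 + (4*U² + 289) = -4 + (289 + 4*U²) = 285 + 4*U²)
b = 279069 (b = 285 + 4*264² = 285 + 4*69696 = 285 + 278784 = 279069)
(2750531 + 2451156) + ((1087309 - 44027) + b) = (2750531 + 2451156) + ((1087309 - 44027) + 279069) = 5201687 + (1043282 + 279069) = 5201687 + 1322351 = 6524038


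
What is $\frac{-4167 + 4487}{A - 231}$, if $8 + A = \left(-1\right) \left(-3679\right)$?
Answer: $\frac{4}{43} \approx 0.093023$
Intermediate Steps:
$A = 3671$ ($A = -8 - -3679 = -8 + 3679 = 3671$)
$\frac{-4167 + 4487}{A - 231} = \frac{-4167 + 4487}{3671 - 231} = \frac{320}{3671 - 231} = \frac{320}{3440} = 320 \cdot \frac{1}{3440} = \frac{4}{43}$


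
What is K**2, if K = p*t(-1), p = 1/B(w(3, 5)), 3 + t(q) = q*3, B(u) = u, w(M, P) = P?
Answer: 36/25 ≈ 1.4400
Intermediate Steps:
t(q) = -3 + 3*q (t(q) = -3 + q*3 = -3 + 3*q)
p = 1/5 ≈ 0.20000
K = -6/5 (K = (-3 + 3*(-1))/5 = (-3 - 3)/5 = (1/5)*(-6) = -6/5 ≈ -1.2000)
K**2 = (-6/5)**2 = 36/25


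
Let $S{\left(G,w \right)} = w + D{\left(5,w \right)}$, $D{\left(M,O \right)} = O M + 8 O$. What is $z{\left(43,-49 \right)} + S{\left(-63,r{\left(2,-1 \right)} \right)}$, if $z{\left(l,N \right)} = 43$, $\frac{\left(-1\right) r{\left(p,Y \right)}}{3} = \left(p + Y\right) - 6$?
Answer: $253$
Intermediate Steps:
$D{\left(M,O \right)} = 8 O + M O$ ($D{\left(M,O \right)} = M O + 8 O = 8 O + M O$)
$r{\left(p,Y \right)} = 18 - 3 Y - 3 p$ ($r{\left(p,Y \right)} = - 3 \left(\left(p + Y\right) - 6\right) = - 3 \left(\left(Y + p\right) - 6\right) = - 3 \left(-6 + Y + p\right) = 18 - 3 Y - 3 p$)
$S{\left(G,w \right)} = 14 w$ ($S{\left(G,w \right)} = w + w \left(8 + 5\right) = w + w 13 = w + 13 w = 14 w$)
$z{\left(43,-49 \right)} + S{\left(-63,r{\left(2,-1 \right)} \right)} = 43 + 14 \left(18 - -3 - 6\right) = 43 + 14 \left(18 + 3 - 6\right) = 43 + 14 \cdot 15 = 43 + 210 = 253$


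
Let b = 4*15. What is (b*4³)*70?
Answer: 268800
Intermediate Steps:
b = 60
(b*4³)*70 = (60*4³)*70 = (60*64)*70 = 3840*70 = 268800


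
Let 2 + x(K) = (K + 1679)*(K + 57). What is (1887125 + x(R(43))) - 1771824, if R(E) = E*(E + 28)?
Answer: 14831819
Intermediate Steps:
R(E) = E*(28 + E)
x(K) = -2 + (57 + K)*(1679 + K) (x(K) = -2 + (K + 1679)*(K + 57) = -2 + (1679 + K)*(57 + K) = -2 + (57 + K)*(1679 + K))
(1887125 + x(R(43))) - 1771824 = (1887125 + (95701 + (43*(28 + 43))² + 1736*(43*(28 + 43)))) - 1771824 = (1887125 + (95701 + (43*71)² + 1736*(43*71))) - 1771824 = (1887125 + (95701 + 3053² + 1736*3053)) - 1771824 = (1887125 + (95701 + 9320809 + 5300008)) - 1771824 = (1887125 + 14716518) - 1771824 = 16603643 - 1771824 = 14831819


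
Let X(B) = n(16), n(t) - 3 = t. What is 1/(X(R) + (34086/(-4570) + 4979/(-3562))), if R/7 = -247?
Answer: 626090/6350773 ≈ 0.098585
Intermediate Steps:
R = -1729 (R = 7*(-247) = -1729)
n(t) = 3 + t
X(B) = 19 (X(B) = 3 + 16 = 19)
1/(X(R) + (34086/(-4570) + 4979/(-3562))) = 1/(19 + (34086/(-4570) + 4979/(-3562))) = 1/(19 + (34086*(-1/4570) + 4979*(-1/3562))) = 1/(19 + (-17043/2285 - 383/274)) = 1/(19 - 5544937/626090) = 1/(6350773/626090) = 626090/6350773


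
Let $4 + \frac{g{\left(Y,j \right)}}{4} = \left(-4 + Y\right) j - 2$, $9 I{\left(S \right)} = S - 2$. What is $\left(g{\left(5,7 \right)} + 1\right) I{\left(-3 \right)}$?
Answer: $- \frac{25}{9} \approx -2.7778$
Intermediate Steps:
$I{\left(S \right)} = - \frac{2}{9} + \frac{S}{9}$ ($I{\left(S \right)} = \frac{S - 2}{9} = \frac{-2 + S}{9} = - \frac{2}{9} + \frac{S}{9}$)
$g{\left(Y,j \right)} = -24 + 4 j \left(-4 + Y\right)$ ($g{\left(Y,j \right)} = -16 + 4 \left(\left(-4 + Y\right) j - 2\right) = -16 + 4 \left(j \left(-4 + Y\right) - 2\right) = -16 + 4 \left(-2 + j \left(-4 + Y\right)\right) = -16 + \left(-8 + 4 j \left(-4 + Y\right)\right) = -24 + 4 j \left(-4 + Y\right)$)
$\left(g{\left(5,7 \right)} + 1\right) I{\left(-3 \right)} = \left(\left(-24 - 112 + 4 \cdot 5 \cdot 7\right) + 1\right) \left(- \frac{2}{9} + \frac{1}{9} \left(-3\right)\right) = \left(\left(-24 - 112 + 140\right) + 1\right) \left(- \frac{2}{9} - \frac{1}{3}\right) = \left(4 + 1\right) \left(- \frac{5}{9}\right) = 5 \left(- \frac{5}{9}\right) = - \frac{25}{9}$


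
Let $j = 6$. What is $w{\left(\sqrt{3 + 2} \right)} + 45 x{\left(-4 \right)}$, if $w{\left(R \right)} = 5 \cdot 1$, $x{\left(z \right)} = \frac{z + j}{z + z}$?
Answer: $- \frac{25}{4} \approx -6.25$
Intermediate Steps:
$x{\left(z \right)} = \frac{6 + z}{2 z}$ ($x{\left(z \right)} = \frac{z + 6}{z + z} = \frac{6 + z}{2 z}$)
$w{\left(R \right)} = 5$
$w{\left(\sqrt{3 + 2} \right)} + 45 x{\left(-4 \right)} = 5 + 45 \frac{6 - 4}{2 \left(-4\right)} = 5 + 45 \cdot \frac{1}{2} \left(- \frac{1}{4}\right) 2 = 5 + 45 \left(- \frac{1}{4}\right) = 5 - \frac{45}{4} = - \frac{25}{4}$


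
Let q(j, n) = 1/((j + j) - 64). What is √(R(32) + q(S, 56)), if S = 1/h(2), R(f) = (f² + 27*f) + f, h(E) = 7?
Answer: √381915598/446 ≈ 43.818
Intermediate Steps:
R(f) = f² + 28*f
S = ⅐ (S = 1/7 = ⅐ ≈ 0.14286)
q(j, n) = 1/(-64 + 2*j) (q(j, n) = 1/(2*j - 64) = 1/(-64 + 2*j))
√(R(32) + q(S, 56)) = √(32*(28 + 32) + 1/(2*(-32 + ⅐))) = √(32*60 + 1/(2*(-223/7))) = √(1920 + (½)*(-7/223)) = √(1920 - 7/446) = √(856313/446) = √381915598/446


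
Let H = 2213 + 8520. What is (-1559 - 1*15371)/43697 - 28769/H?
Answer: -1438828683/468999901 ≈ -3.0679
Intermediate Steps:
H = 10733
(-1559 - 1*15371)/43697 - 28769/H = (-1559 - 1*15371)/43697 - 28769/10733 = (-1559 - 15371)*(1/43697) - 28769*1/10733 = -16930*1/43697 - 28769/10733 = -16930/43697 - 28769/10733 = -1438828683/468999901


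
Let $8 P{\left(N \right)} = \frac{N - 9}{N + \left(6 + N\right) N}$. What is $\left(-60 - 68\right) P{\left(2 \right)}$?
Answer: $\frac{56}{9} \approx 6.2222$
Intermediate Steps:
$P{\left(N \right)} = \frac{-9 + N}{8 \left(N + N \left(6 + N\right)\right)}$ ($P{\left(N \right)} = \frac{\left(N - 9\right) \frac{1}{N + \left(6 + N\right) N}}{8} = \frac{\left(-9 + N\right) \frac{1}{N + N \left(6 + N\right)}}{8} = \frac{\frac{1}{N + N \left(6 + N\right)} \left(-9 + N\right)}{8} = \frac{-9 + N}{8 \left(N + N \left(6 + N\right)\right)}$)
$\left(-60 - 68\right) P{\left(2 \right)} = \left(-60 - 68\right) \frac{-9 + 2}{8 \cdot 2 \left(7 + 2\right)} = - 128 \cdot \frac{1}{8} \cdot \frac{1}{2} \cdot \frac{1}{9} \left(-7\right) = \left(-128\right) \left(- \frac{7}{144}\right) = \frac{56}{9}$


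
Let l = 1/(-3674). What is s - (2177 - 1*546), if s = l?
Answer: -5992295/3674 ≈ -1631.0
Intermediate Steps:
l = -1/3674 ≈ -0.00027218
s = -1/3674 ≈ -0.00027218
s - (2177 - 1*546) = -1/3674 - (2177 - 1*546) = -1/3674 - (2177 - 546) = -1/3674 - 1*1631 = -1/3674 - 1631 = -5992295/3674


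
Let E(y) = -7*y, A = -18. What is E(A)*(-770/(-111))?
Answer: 32340/37 ≈ 874.05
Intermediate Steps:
E(A)*(-770/(-111)) = (-7*(-18))*(-770/(-111)) = 126*(-770*(-1/111)) = 126*(770/111) = 32340/37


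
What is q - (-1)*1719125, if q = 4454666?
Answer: 6173791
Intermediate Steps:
q - (-1)*1719125 = 4454666 - (-1)*1719125 = 4454666 - 1*(-1719125) = 4454666 + 1719125 = 6173791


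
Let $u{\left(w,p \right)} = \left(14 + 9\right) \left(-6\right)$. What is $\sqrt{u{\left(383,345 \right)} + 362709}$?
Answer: $\sqrt{362571} \approx 602.14$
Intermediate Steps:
$u{\left(w,p \right)} = -138$ ($u{\left(w,p \right)} = 23 \left(-6\right) = -138$)
$\sqrt{u{\left(383,345 \right)} + 362709} = \sqrt{-138 + 362709} = \sqrt{362571}$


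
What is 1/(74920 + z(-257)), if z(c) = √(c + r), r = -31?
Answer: 9365/701625836 - 3*I*√2/1403251672 ≈ 1.3348e-5 - 3.0234e-9*I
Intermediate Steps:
z(c) = √(-31 + c) (z(c) = √(c - 31) = √(-31 + c))
1/(74920 + z(-257)) = 1/(74920 + √(-31 - 257)) = 1/(74920 + √(-288)) = 1/(74920 + 12*I*√2)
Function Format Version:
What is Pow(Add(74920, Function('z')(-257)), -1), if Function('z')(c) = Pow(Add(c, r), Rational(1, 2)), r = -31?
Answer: Add(Rational(9365, 701625836), Mul(Rational(-3, 1403251672), I, Pow(2, Rational(1, 2)))) ≈ Add(1.3348e-5, Mul(-3.0234e-9, I))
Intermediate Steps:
Function('z')(c) = Pow(Add(-31, c), Rational(1, 2)) (Function('z')(c) = Pow(Add(c, -31), Rational(1, 2)) = Pow(Add(-31, c), Rational(1, 2)))
Pow(Add(74920, Function('z')(-257)), -1) = Pow(Add(74920, Pow(Add(-31, -257), Rational(1, 2))), -1) = Pow(Add(74920, Pow(-288, Rational(1, 2))), -1) = Pow(Add(74920, Mul(12, I, Pow(2, Rational(1, 2)))), -1)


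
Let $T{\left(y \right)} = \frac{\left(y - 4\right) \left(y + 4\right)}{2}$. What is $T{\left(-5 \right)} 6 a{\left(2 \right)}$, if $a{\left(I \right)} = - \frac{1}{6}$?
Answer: $- \frac{9}{2} \approx -4.5$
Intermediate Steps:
$a{\left(I \right)} = - \frac{1}{6}$ ($a{\left(I \right)} = \left(-1\right) \frac{1}{6} = - \frac{1}{6}$)
$T{\left(y \right)} = \frac{\left(-4 + y\right) \left(4 + y\right)}{2}$ ($T{\left(y \right)} = \left(-4 + y\right) \left(4 + y\right) \frac{1}{2} = \frac{\left(-4 + y\right) \left(4 + y\right)}{2}$)
$T{\left(-5 \right)} 6 a{\left(2 \right)} = \left(-8 + \frac{\left(-5\right)^{2}}{2}\right) 6 \left(- \frac{1}{6}\right) = \left(-8 + \frac{1}{2} \cdot 25\right) 6 \left(- \frac{1}{6}\right) = \left(-8 + \frac{25}{2}\right) 6 \left(- \frac{1}{6}\right) = \frac{9}{2} \cdot 6 \left(- \frac{1}{6}\right) = 27 \left(- \frac{1}{6}\right) = - \frac{9}{2}$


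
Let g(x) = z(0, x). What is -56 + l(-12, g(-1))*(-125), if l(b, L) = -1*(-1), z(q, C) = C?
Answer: -181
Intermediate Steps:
g(x) = x
l(b, L) = 1
-56 + l(-12, g(-1))*(-125) = -56 + 1*(-125) = -56 - 125 = -181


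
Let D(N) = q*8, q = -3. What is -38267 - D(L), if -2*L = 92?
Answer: -38243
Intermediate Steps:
L = -46 (L = -½*92 = -46)
D(N) = -24 (D(N) = -3*8 = -24)
-38267 - D(L) = -38267 - 1*(-24) = -38267 + 24 = -38243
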